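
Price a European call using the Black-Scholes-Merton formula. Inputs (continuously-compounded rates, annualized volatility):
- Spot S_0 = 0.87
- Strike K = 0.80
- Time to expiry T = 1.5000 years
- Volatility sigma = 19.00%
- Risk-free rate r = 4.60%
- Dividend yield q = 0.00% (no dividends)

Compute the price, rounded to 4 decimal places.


d1 = (ln(S/K) + (r - q + 0.5*sigma^2) * T) / (sigma * sqrt(T)) = 0.77333607
d2 = d1 - sigma * sqrt(T) = 0.54063455
exp(-rT) = 0.93332668; exp(-qT) = 1.00000000
C = S_0 * exp(-qT) * N(d1) - K * exp(-rT) * N(d2)
N(d1) = 0.78033824; N(d2) = 0.70562025
C = 0.8700 * 1.00000000 * 0.78033824 - 0.8000 * 0.93332668 * 0.70562025 = 0.1520

Answer: Price = 0.1520


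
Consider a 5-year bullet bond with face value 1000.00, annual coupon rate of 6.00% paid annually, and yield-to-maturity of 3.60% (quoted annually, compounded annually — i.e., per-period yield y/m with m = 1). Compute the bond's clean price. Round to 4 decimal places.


Answer: Price = 1108.0550

Derivation:
Coupon per period c = face * coupon_rate / m = 60.000000
Periods per year m = 1; per-period yield y/m = 0.036000
Number of cashflows N = 5
Cashflows (t years, CF_t, discount factor 1/(1+y/m)^(m*t), PV):
  t = 1.0000: CF_t = 60.000000, DF = 0.965251, PV = 57.915058
  t = 2.0000: CF_t = 60.000000, DF = 0.931709, PV = 55.902566
  t = 3.0000: CF_t = 60.000000, DF = 0.899333, PV = 53.960005
  t = 4.0000: CF_t = 60.000000, DF = 0.868082, PV = 52.084947
  t = 5.0000: CF_t = 1060.000000, DF = 0.837917, PV = 888.192473
Price P = sum_t PV_t = 1108.055049


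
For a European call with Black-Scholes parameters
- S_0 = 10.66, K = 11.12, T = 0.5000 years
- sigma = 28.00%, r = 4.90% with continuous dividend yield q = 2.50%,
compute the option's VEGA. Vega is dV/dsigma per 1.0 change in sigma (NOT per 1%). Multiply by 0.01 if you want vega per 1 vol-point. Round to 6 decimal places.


Answer: Vega = 2.965485

Derivation:
d1 = -0.0537748145; d2 = -0.2517647133
phi(d1) = 0.3983658804; exp(-qT) = 0.9875778005; exp(-rT) = 0.9757976889
Vega = S * exp(-qT) * phi(d1) * sqrt(T) = 10.6600 * 0.9875778005 * 0.3983658804 * 0.7071067812 = 2.965485


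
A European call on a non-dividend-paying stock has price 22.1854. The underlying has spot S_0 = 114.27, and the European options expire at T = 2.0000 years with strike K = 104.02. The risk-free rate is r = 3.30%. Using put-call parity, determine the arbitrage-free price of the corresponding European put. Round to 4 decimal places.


Answer: Put price = 5.2917

Derivation:
Put-call parity: C - P = S_0 * exp(-qT) - K * exp(-rT).
S_0 * exp(-qT) = 114.2700 * 1.00000000 = 114.27000000
K * exp(-rT) = 104.0200 * 0.93613086 = 97.37633250
P = C - S*exp(-qT) + K*exp(-rT)
P = 22.1854 - 114.27000000 + 97.37633250 = 5.2917


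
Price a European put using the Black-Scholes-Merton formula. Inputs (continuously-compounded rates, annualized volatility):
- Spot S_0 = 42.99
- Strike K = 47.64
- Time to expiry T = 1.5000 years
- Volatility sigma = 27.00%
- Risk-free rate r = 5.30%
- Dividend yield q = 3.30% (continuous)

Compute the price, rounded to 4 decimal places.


Answer: Price = 7.2512

Derivation:
d1 = (ln(S/K) + (r - q + 0.5*sigma^2) * T) / (sigma * sqrt(T)) = -0.05452447
d2 = d1 - sigma * sqrt(T) = -0.38520559
exp(-rT) = 0.92357802; exp(-qT) = 0.95170516
P = K * exp(-rT) * N(-d2) - S_0 * exp(-qT) * N(-d1)
N(-d1) = 0.52174135; N(-d2) = 0.64995745
P = 47.6400 * 0.92357802 * 0.64995745 - 42.9900 * 0.95170516 * 0.52174135 = 7.2512


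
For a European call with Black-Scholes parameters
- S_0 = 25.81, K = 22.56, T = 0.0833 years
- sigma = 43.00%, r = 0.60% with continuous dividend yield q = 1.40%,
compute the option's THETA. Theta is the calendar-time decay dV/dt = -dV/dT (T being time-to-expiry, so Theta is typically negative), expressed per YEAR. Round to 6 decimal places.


Answer: Theta = -3.794590

Derivation:
d1 = 1.1411121641; d2 = 1.0170066848
phi(d1) = 0.2080437221; exp(-qT) = 0.9988344797; exp(-rT) = 0.9995003249
Theta = -S*exp(-qT)*phi(d1)*sigma/(2*sqrt(T)) - r*K*exp(-rT)*N(d2) + q*S*exp(-qT)*N(d1)
N(d1) = 0.8730883750; N(d2) = 0.8454248753; sqrt(T) = 0.2886173938
Term 1 = -25.8100 * 0.9988344797 * 0.2080437221 * 0.4300 / (2 * 0.2886173938) = -3.9953249247
Term 2 = -0.0060 * 22.5600 * 0.9995003249 * 0.8454248753 = -0.1143795299
Term 3 = 0.0140 * 25.8100 * 0.9988344797 * 0.8730883750 = 0.3151140530
Theta = -3.9953249247 + (-0.1143795299) + (0.3151140530) = -3.794590


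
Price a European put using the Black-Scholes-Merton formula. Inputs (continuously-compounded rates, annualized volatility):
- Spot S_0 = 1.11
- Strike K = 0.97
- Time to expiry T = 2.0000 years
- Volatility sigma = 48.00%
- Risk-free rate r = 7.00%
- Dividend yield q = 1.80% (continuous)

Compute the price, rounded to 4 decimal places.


Answer: Price = 0.1554

Derivation:
d1 = (ln(S/K) + (r - q + 0.5*sigma^2) * T) / (sigma * sqrt(T)) = 0.69122520
d2 = d1 - sigma * sqrt(T) = 0.01240269
exp(-rT) = 0.86935824; exp(-qT) = 0.96464029
P = K * exp(-rT) * N(-d2) - S_0 * exp(-qT) * N(-d1)
N(-d1) = 0.24471202; N(-d2) = 0.49505217
P = 0.9700 * 0.86935824 * 0.49505217 - 1.1100 * 0.96464029 * 0.24471202 = 0.1554


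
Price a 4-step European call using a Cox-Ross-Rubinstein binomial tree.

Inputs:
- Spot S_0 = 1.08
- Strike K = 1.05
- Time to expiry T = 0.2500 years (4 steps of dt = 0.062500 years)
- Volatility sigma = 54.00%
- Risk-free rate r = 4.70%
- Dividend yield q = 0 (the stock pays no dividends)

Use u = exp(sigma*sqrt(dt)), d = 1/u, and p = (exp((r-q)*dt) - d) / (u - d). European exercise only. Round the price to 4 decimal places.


dt = T/N = 0.062500
u = exp(sigma*sqrt(dt)) = 1.144537; d = 1/u = 0.873716
p = (exp((r-q)*dt) - d) / (u - d) = 0.477164
Discount per step: exp(-r*dt) = 0.997067
Stock lattice S(k, i) with i counting down-moves:
  k=0: S(0,0) = 1.0800
  k=1: S(1,0) = 1.2361; S(1,1) = 0.9436
  k=2: S(2,0) = 1.4148; S(2,1) = 1.0800; S(2,2) = 0.8244
  k=3: S(3,0) = 1.6192; S(3,1) = 1.2361; S(3,2) = 0.9436; S(3,3) = 0.7203
  k=4: S(4,0) = 1.8533; S(4,1) = 1.4148; S(4,2) = 1.0800; S(4,3) = 0.8244; S(4,4) = 0.6294
Terminal payoffs V(N, i) = max(S_T - K, 0):
  V(4,0) = 0.803287; V(4,1) = 0.364762; V(4,2) = 0.030000; V(4,3) = 0.000000; V(4,4) = 0.000000
Backward induction: V(k, i) = exp(-r*dt) * [p * V(k+1, i) + (1-p) * V(k+1, i+1)].
  V(3,0) = exp(-r*dt) * [p*0.803287 + (1-p)*0.364762] = 0.572327
  V(3,1) = exp(-r*dt) * [p*0.364762 + (1-p)*0.030000] = 0.189180
  V(3,2) = exp(-r*dt) * [p*0.030000 + (1-p)*0.000000] = 0.014273
  V(3,3) = exp(-r*dt) * [p*0.000000 + (1-p)*0.000000] = 0.000000
  V(2,0) = exp(-r*dt) * [p*0.572327 + (1-p)*0.189180] = 0.370912
  V(2,1) = exp(-r*dt) * [p*0.189180 + (1-p)*0.014273] = 0.097445
  V(2,2) = exp(-r*dt) * [p*0.014273 + (1-p)*0.000000] = 0.006791
  V(1,0) = exp(-r*dt) * [p*0.370912 + (1-p)*0.097445] = 0.227265
  V(1,1) = exp(-r*dt) * [p*0.097445 + (1-p)*0.006791] = 0.049901
  V(0,0) = exp(-r*dt) * [p*0.227265 + (1-p)*0.049901] = 0.134138

Answer: Price = V(0,0) = 0.1341


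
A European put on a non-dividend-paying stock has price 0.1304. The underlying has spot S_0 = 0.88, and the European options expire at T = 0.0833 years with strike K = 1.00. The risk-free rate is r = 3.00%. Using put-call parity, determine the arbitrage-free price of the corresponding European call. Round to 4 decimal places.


Put-call parity: C - P = S_0 * exp(-qT) - K * exp(-rT).
S_0 * exp(-qT) = 0.8800 * 1.00000000 = 0.88000000
K * exp(-rT) = 1.0000 * 0.99750412 = 0.99750412
C = P + S*exp(-qT) - K*exp(-rT)
C = 0.1304 + 0.88000000 - 0.99750412 = 0.0129

Answer: Call price = 0.0129


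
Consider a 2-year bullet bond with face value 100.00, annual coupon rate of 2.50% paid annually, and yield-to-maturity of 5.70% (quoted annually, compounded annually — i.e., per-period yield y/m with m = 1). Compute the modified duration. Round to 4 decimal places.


Answer: Modified duration = 1.8684

Derivation:
Coupon per period c = face * coupon_rate / m = 2.500000
Periods per year m = 1; per-period yield y/m = 0.057000
Number of cashflows N = 2
Cashflows (t years, CF_t, discount factor 1/(1+y/m)^(m*t), PV):
  t = 1.0000: CF_t = 2.500000, DF = 0.946074, PV = 2.365184
  t = 2.0000: CF_t = 102.500000, DF = 0.895056, PV = 91.743201
Price P = sum_t PV_t = 94.108386
First compute Macaulay numerator sum_t t * PV_t:
  t * PV_t at t = 1.0000: 2.365184
  t * PV_t at t = 2.0000: 183.486403
Macaulay duration D = 185.851587 / 94.108386 = 1.974867
Modified duration = D / (1 + y/m) = 1.974867 / (1 + 0.057000) = 1.868370


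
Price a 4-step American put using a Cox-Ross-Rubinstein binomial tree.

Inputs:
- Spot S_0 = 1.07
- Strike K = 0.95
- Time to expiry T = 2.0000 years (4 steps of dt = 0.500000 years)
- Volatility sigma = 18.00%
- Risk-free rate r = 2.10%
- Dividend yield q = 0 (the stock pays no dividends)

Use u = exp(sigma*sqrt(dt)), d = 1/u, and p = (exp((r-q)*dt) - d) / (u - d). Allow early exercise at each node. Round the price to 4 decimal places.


Answer: Price = V(0,0) = 0.0459

Derivation:
dt = T/N = 0.500000
u = exp(sigma*sqrt(dt)) = 1.135734; d = 1/u = 0.880488
p = (exp((r-q)*dt) - d) / (u - d) = 0.509577
Discount per step: exp(-r*dt) = 0.989555
Stock lattice S(k, i) with i counting down-moves:
  k=0: S(0,0) = 1.0700
  k=1: S(1,0) = 1.2152; S(1,1) = 0.9421
  k=2: S(2,0) = 1.3802; S(2,1) = 1.0700; S(2,2) = 0.8295
  k=3: S(3,0) = 1.5675; S(3,1) = 1.2152; S(3,2) = 0.9421; S(3,3) = 0.7304
  k=4: S(4,0) = 1.7803; S(4,1) = 1.3802; S(4,2) = 1.0700; S(4,3) = 0.8295; S(4,4) = 0.6431
Terminal payoffs V(N, i) = max(K - S_T, 0):
  V(4,0) = 0.000000; V(4,1) = 0.000000; V(4,2) = 0.000000; V(4,3) = 0.120473; V(4,4) = 0.306902
Backward induction: V(k, i) = exp(-r*dt) * [p * V(k+1, i) + (1-p) * V(k+1, i+1)]; then take max(V_cont, immediate exercise) for American.
  V(3,0) = exp(-r*dt) * [p*0.000000 + (1-p)*0.000000] = 0.000000; exercise = 0.000000; V(3,0) = max -> 0.000000
  V(3,1) = exp(-r*dt) * [p*0.000000 + (1-p)*0.000000] = 0.000000; exercise = 0.000000; V(3,1) = max -> 0.000000
  V(3,2) = exp(-r*dt) * [p*0.000000 + (1-p)*0.120473] = 0.058466; exercise = 0.007878; V(3,2) = max -> 0.058466
  V(3,3) = exp(-r*dt) * [p*0.120473 + (1-p)*0.306902] = 0.209689; exercise = 0.219612; V(3,3) = max -> 0.219612
  V(2,0) = exp(-r*dt) * [p*0.000000 + (1-p)*0.000000] = 0.000000; exercise = 0.000000; V(2,0) = max -> 0.000000
  V(2,1) = exp(-r*dt) * [p*0.000000 + (1-p)*0.058466] = 0.028373; exercise = 0.000000; V(2,1) = max -> 0.028373
  V(2,2) = exp(-r*dt) * [p*0.058466 + (1-p)*0.219612] = 0.136059; exercise = 0.120473; V(2,2) = max -> 0.136059
  V(1,0) = exp(-r*dt) * [p*0.000000 + (1-p)*0.028373] = 0.013770; exercise = 0.000000; V(1,0) = max -> 0.013770
  V(1,1) = exp(-r*dt) * [p*0.028373 + (1-p)*0.136059] = 0.080337; exercise = 0.007878; V(1,1) = max -> 0.080337
  V(0,0) = exp(-r*dt) * [p*0.013770 + (1-p)*0.080337] = 0.045931; exercise = 0.000000; V(0,0) = max -> 0.045931


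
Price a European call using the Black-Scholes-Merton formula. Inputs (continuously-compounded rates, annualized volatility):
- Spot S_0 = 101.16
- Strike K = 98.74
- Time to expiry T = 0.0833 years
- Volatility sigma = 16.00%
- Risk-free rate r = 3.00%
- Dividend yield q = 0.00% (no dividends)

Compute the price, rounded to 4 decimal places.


Answer: Price = 3.4714

Derivation:
d1 = (ln(S/K) + (r - q + 0.5*sigma^2) * T) / (sigma * sqrt(T)) = 0.60154311
d2 = d1 - sigma * sqrt(T) = 0.55536433
exp(-rT) = 0.99750412; exp(-qT) = 1.00000000
C = S_0 * exp(-qT) * N(d1) - K * exp(-rT) * N(d2)
N(d1) = 0.72626085; N(d2) = 0.71067726
C = 101.1600 * 1.00000000 * 0.72626085 - 98.7400 * 0.99750412 * 0.71067726 = 3.4714


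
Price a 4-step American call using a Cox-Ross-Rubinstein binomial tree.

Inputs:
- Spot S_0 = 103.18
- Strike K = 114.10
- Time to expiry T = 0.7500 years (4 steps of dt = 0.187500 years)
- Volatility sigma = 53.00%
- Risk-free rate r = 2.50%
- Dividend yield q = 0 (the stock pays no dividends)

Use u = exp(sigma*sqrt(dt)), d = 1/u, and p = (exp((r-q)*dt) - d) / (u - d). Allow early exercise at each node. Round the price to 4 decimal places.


dt = T/N = 0.187500
u = exp(sigma*sqrt(dt)) = 1.257967; d = 1/u = 0.794934
p = (exp((r-q)*dt) - d) / (u - d) = 0.453024
Discount per step: exp(-r*dt) = 0.995323
Stock lattice S(k, i) with i counting down-moves:
  k=0: S(0,0) = 103.1800
  k=1: S(1,0) = 129.7970; S(1,1) = 82.0212
  k=2: S(2,0) = 163.2803; S(2,1) = 103.1800; S(2,2) = 65.2014
  k=3: S(3,0) = 205.4012; S(3,1) = 129.7970; S(3,2) = 82.0212; S(3,3) = 51.8308
  k=4: S(4,0) = 258.3879; S(4,1) = 163.2803; S(4,2) = 103.1800; S(4,3) = 65.2014; S(4,4) = 41.2021
Terminal payoffs V(N, i) = max(S_T - K, 0):
  V(4,0) = 144.287905; V(4,1) = 49.180324; V(4,2) = 0.000000; V(4,3) = 0.000000; V(4,4) = 0.000000
Backward induction: V(k, i) = exp(-r*dt) * [p * V(k+1, i) + (1-p) * V(k+1, i+1)]; then take max(V_cont, immediate exercise) for American.
  V(3,0) = exp(-r*dt) * [p*144.287905 + (1-p)*49.180324] = 91.834811; exercise = 91.301219; V(3,0) = max -> 91.834811
  V(3,1) = exp(-r*dt) * [p*49.180324 + (1-p)*0.000000] = 22.175652; exercise = 15.697010; V(3,1) = max -> 22.175652
  V(3,2) = exp(-r*dt) * [p*0.000000 + (1-p)*0.000000] = 0.000000; exercise = 0.000000; V(3,2) = max -> 0.000000
  V(3,3) = exp(-r*dt) * [p*0.000000 + (1-p)*0.000000] = 0.000000; exercise = 0.000000; V(3,3) = max -> 0.000000
  V(2,0) = exp(-r*dt) * [p*91.834811 + (1-p)*22.175652] = 53.481608; exercise = 49.180324; V(2,0) = max -> 53.481608
  V(2,1) = exp(-r*dt) * [p*22.175652 + (1-p)*0.000000] = 9.999112; exercise = 0.000000; V(2,1) = max -> 9.999112
  V(2,2) = exp(-r*dt) * [p*0.000000 + (1-p)*0.000000] = 0.000000; exercise = 0.000000; V(2,2) = max -> 0.000000
  V(1,0) = exp(-r*dt) * [p*53.481608 + (1-p)*9.999112] = 29.558824; exercise = 15.697010; V(1,0) = max -> 29.558824
  V(1,1) = exp(-r*dt) * [p*9.999112 + (1-p)*0.000000] = 4.508649; exercise = 0.000000; V(1,1) = max -> 4.508649
  V(0,0) = exp(-r*dt) * [p*29.558824 + (1-p)*4.508649] = 15.782813; exercise = 0.000000; V(0,0) = max -> 15.782813

Answer: Price = V(0,0) = 15.7828


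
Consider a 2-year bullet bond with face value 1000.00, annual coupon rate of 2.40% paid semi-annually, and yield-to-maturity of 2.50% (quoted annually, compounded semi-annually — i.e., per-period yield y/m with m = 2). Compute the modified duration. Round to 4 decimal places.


Answer: Modified duration = 1.9404

Derivation:
Coupon per period c = face * coupon_rate / m = 12.000000
Periods per year m = 2; per-period yield y/m = 0.012500
Number of cashflows N = 4
Cashflows (t years, CF_t, discount factor 1/(1+y/m)^(m*t), PV):
  t = 0.5000: CF_t = 12.000000, DF = 0.987654, PV = 11.851852
  t = 1.0000: CF_t = 12.000000, DF = 0.975461, PV = 11.705533
  t = 1.5000: CF_t = 12.000000, DF = 0.963418, PV = 11.561020
  t = 2.0000: CF_t = 1012.000000, DF = 0.951524, PV = 962.942567
Price P = sum_t PV_t = 998.060971
First compute Macaulay numerator sum_t t * PV_t:
  t * PV_t at t = 0.5000: 5.925926
  t * PV_t at t = 1.0000: 11.705533
  t * PV_t at t = 1.5000: 17.341530
  t * PV_t at t = 2.0000: 1925.885133
Macaulay duration D = 1960.858122 / 998.060971 = 1.964668
Modified duration = D / (1 + y/m) = 1.964668 / (1 + 0.012500) = 1.940413


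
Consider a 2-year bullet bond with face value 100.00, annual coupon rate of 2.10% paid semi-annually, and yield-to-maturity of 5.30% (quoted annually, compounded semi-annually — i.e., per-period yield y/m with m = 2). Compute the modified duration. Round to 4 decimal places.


Answer: Modified duration = 1.9171

Derivation:
Coupon per period c = face * coupon_rate / m = 1.050000
Periods per year m = 2; per-period yield y/m = 0.026500
Number of cashflows N = 4
Cashflows (t years, CF_t, discount factor 1/(1+y/m)^(m*t), PV):
  t = 0.5000: CF_t = 1.050000, DF = 0.974184, PV = 1.022893
  t = 1.0000: CF_t = 1.050000, DF = 0.949035, PV = 0.996486
  t = 1.5000: CF_t = 1.050000, DF = 0.924535, PV = 0.970761
  t = 2.0000: CF_t = 101.050000, DF = 0.900667, PV = 91.012387
Price P = sum_t PV_t = 94.002528
First compute Macaulay numerator sum_t t * PV_t:
  t * PV_t at t = 0.5000: 0.511447
  t * PV_t at t = 1.0000: 0.996486
  t * PV_t at t = 1.5000: 1.456142
  t * PV_t at t = 2.0000: 182.024773
Macaulay duration D = 184.988848 / 94.002528 = 1.967914
Modified duration = D / (1 + y/m) = 1.967914 / (1 + 0.026500) = 1.917110


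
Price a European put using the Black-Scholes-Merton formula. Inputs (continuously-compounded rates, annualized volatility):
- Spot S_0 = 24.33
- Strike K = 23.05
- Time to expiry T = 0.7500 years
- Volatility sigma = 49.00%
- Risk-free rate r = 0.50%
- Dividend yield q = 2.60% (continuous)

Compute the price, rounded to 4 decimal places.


d1 = (ln(S/K) + (r - q + 0.5*sigma^2) * T) / (sigma * sqrt(T)) = 0.30241816
d2 = d1 - sigma * sqrt(T) = -0.12193429
exp(-rT) = 0.99625702; exp(-qT) = 0.98068890
P = K * exp(-rT) * N(-d2) - S_0 * exp(-qT) * N(-d1)
N(-d1) = 0.38116666; N(-d2) = 0.54852447
P = 23.0500 * 0.99625702 * 0.54852447 - 24.3300 * 0.98068890 * 0.38116666 = 3.5015

Answer: Price = 3.5015


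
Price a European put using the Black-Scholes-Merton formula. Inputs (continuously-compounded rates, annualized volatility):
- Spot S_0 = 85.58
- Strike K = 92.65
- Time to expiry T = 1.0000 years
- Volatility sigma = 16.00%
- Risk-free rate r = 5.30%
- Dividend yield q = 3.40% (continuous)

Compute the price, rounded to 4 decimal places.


d1 = (ln(S/K) + (r - q + 0.5*sigma^2) * T) / (sigma * sqrt(T)) = -0.29735839
d2 = d1 - sigma * sqrt(T) = -0.45735839
exp(-rT) = 0.94838001; exp(-qT) = 0.96657150
P = K * exp(-rT) * N(-d2) - S_0 * exp(-qT) * N(-d1)
N(-d1) = 0.61690354; N(-d2) = 0.67629326
P = 92.6500 * 0.94838001 * 0.67629326 - 85.5800 * 0.96657150 * 0.61690354 = 8.3944

Answer: Price = 8.3944


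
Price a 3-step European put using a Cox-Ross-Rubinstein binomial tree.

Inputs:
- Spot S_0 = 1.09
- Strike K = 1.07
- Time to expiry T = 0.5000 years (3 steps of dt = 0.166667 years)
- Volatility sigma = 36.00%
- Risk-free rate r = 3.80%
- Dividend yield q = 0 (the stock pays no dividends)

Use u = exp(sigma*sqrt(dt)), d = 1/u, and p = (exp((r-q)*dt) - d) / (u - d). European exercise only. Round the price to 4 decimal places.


dt = T/N = 0.166667
u = exp(sigma*sqrt(dt)) = 1.158319; d = 1/u = 0.863320
p = (exp((r-q)*dt) - d) / (u - d) = 0.484861
Discount per step: exp(-r*dt) = 0.993687
Stock lattice S(k, i) with i counting down-moves:
  k=0: S(0,0) = 1.0900
  k=1: S(1,0) = 1.2626; S(1,1) = 0.9410
  k=2: S(2,0) = 1.4625; S(2,1) = 1.0900; S(2,2) = 0.8124
  k=3: S(3,0) = 1.6940; S(3,1) = 1.2626; S(3,2) = 0.9410; S(3,3) = 0.7014
Terminal payoffs V(N, i) = max(K - S_T, 0):
  V(3,0) = 0.000000; V(3,1) = 0.000000; V(3,2) = 0.128981; V(3,3) = 0.368638
Backward induction: V(k, i) = exp(-r*dt) * [p * V(k+1, i) + (1-p) * V(k+1, i+1)].
  V(2,0) = exp(-r*dt) * [p*0.000000 + (1-p)*0.000000] = 0.000000
  V(2,1) = exp(-r*dt) * [p*0.000000 + (1-p)*0.128981] = 0.066024
  V(2,2) = exp(-r*dt) * [p*0.128981 + (1-p)*0.368638] = 0.250844
  V(1,0) = exp(-r*dt) * [p*0.000000 + (1-p)*0.066024] = 0.033797
  V(1,1) = exp(-r*dt) * [p*0.066024 + (1-p)*0.250844] = 0.160214
  V(0,0) = exp(-r*dt) * [p*0.033797 + (1-p)*0.160214] = 0.098294

Answer: Price = V(0,0) = 0.0983


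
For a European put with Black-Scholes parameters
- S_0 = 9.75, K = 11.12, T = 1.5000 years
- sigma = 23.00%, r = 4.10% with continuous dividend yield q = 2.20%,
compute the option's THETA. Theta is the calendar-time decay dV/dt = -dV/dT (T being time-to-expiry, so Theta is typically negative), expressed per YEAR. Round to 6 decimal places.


d1 = -0.2247247225; d2 = -0.5064160429
phi(d1) = 0.3889948659; exp(-qT) = 0.9675385596; exp(-rT) = 0.9403529457
Theta = -S*exp(-qT)*phi(d1)*sigma/(2*sqrt(T)) + r*K*exp(-rT)*N(-d2) - q*S*exp(-qT)*N(-d1)
N(-d1) = 0.5889032846; N(-d2) = 0.6937176927; sqrt(T) = 1.2247448714
Term 1 = -9.7500 * 0.9675385596 * 0.3889948659 * 0.2300 / (2 * 1.2247448714) = -0.3445632681
Term 2 = 0.0410 * 11.1200 * 0.9403529457 * 0.6937176927 = 0.2974146138
Term 3 = -0.0220 * 9.7500 * 0.9675385596 * 0.5889032846 = -0.1222192334
Theta = -0.3445632681 + (0.2974146138) + (-0.1222192334) = -0.169368

Answer: Theta = -0.169368


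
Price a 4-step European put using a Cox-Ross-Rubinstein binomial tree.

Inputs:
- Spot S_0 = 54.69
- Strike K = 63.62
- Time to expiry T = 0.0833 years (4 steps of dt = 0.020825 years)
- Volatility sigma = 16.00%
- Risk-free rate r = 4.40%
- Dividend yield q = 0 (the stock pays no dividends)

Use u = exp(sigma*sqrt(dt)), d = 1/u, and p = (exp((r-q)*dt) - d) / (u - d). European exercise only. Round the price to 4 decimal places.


dt = T/N = 0.020825
u = exp(sigma*sqrt(dt)) = 1.023358; d = 1/u = 0.977175
p = (exp((r-q)*dt) - d) / (u - d) = 0.514078
Discount per step: exp(-r*dt) = 0.999084
Stock lattice S(k, i) with i counting down-moves:
  k=0: S(0,0) = 54.6900
  k=1: S(1,0) = 55.9674; S(1,1) = 53.4417
  k=2: S(2,0) = 57.2747; S(2,1) = 54.6900; S(2,2) = 52.2219
  k=3: S(3,0) = 58.6126; S(3,1) = 55.9674; S(3,2) = 53.4417; S(3,3) = 51.0299
  k=4: S(4,0) = 59.9816; S(4,1) = 57.2747; S(4,2) = 54.6900; S(4,3) = 52.2219; S(4,4) = 49.8652
Terminal payoffs V(N, i) = max(K - S_T, 0):
  V(4,0) = 3.638364; V(4,1) = 6.345262; V(4,2) = 8.930000; V(4,3) = 11.398092; V(4,4) = 13.754803
Backward induction: V(k, i) = exp(-r*dt) * [p * V(k+1, i) + (1-p) * V(k+1, i+1)].
  V(3,0) = exp(-r*dt) * [p*3.638364 + (1-p)*6.345262] = 4.949169
  V(3,1) = exp(-r*dt) * [p*6.345262 + (1-p)*8.930000] = 7.594282
  V(3,2) = exp(-r*dt) * [p*8.930000 + (1-p)*11.398092] = 10.120024
  V(3,3) = exp(-r*dt) * [p*11.398092 + (1-p)*13.754803] = 12.531782
  V(2,0) = exp(-r*dt) * [p*4.949169 + (1-p)*7.594282] = 6.228778
  V(2,1) = exp(-r*dt) * [p*7.594282 + (1-p)*10.120024] = 8.813517
  V(2,2) = exp(-r*dt) * [p*10.120024 + (1-p)*12.531782] = 11.281609
  V(1,0) = exp(-r*dt) * [p*6.228778 + (1-p)*8.813517] = 7.477905
  V(1,1) = exp(-r*dt) * [p*8.813517 + (1-p)*11.281609] = 10.003647
  V(0,0) = exp(-r*dt) * [p*7.477905 + (1-p)*10.003647] = 8.697247

Answer: Price = V(0,0) = 8.6972


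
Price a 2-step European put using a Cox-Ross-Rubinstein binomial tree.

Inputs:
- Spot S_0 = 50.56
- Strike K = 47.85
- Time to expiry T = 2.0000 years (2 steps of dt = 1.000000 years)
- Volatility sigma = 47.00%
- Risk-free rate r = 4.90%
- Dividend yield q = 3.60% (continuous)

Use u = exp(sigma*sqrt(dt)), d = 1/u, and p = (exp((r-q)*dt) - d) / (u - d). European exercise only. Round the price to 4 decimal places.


dt = T/N = 1.000000
u = exp(sigma*sqrt(dt)) = 1.599994; d = 1/u = 0.625002
p = (exp((r-q)*dt) - d) / (u - d) = 0.398037
Discount per step: exp(-r*dt) = 0.952181
Stock lattice S(k, i) with i counting down-moves:
  k=0: S(0,0) = 50.5600
  k=1: S(1,0) = 80.8957; S(1,1) = 31.6001
  k=2: S(2,0) = 129.4327; S(2,1) = 50.5600; S(2,2) = 19.7501
Terminal payoffs V(N, i) = max(K - S_T, 0):
  V(2,0) = 0.000000; V(2,1) = 0.000000; V(2,2) = 28.099857
Backward induction: V(k, i) = exp(-r*dt) * [p * V(k+1, i) + (1-p) * V(k+1, i+1)].
  V(1,0) = exp(-r*dt) * [p*0.000000 + (1-p)*0.000000] = 0.000000
  V(1,1) = exp(-r*dt) * [p*0.000000 + (1-p)*28.099857] = 16.106221
  V(0,0) = exp(-r*dt) * [p*0.000000 + (1-p)*16.106221] = 9.231733

Answer: Price = V(0,0) = 9.2317


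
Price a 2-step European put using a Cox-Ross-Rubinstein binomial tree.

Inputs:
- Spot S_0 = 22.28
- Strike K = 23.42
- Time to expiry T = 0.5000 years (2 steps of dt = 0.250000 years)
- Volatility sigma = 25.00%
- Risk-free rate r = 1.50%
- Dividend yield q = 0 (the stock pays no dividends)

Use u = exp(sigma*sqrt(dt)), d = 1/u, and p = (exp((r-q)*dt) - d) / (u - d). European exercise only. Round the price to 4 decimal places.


Answer: Price = V(0,0) = 2.1702

Derivation:
dt = T/N = 0.250000
u = exp(sigma*sqrt(dt)) = 1.133148; d = 1/u = 0.882497
p = (exp((r-q)*dt) - d) / (u - d) = 0.483780
Discount per step: exp(-r*dt) = 0.996257
Stock lattice S(k, i) with i counting down-moves:
  k=0: S(0,0) = 22.2800
  k=1: S(1,0) = 25.2465; S(1,1) = 19.6620
  k=2: S(2,0) = 28.6081; S(2,1) = 22.2800; S(2,2) = 17.3517
Terminal payoffs V(N, i) = max(K - S_T, 0):
  V(2,0) = 0.000000; V(2,1) = 1.140000; V(2,2) = 6.068319
Backward induction: V(k, i) = exp(-r*dt) * [p * V(k+1, i) + (1-p) * V(k+1, i+1)].
  V(1,0) = exp(-r*dt) * [p*0.000000 + (1-p)*1.140000] = 0.586288
  V(1,1) = exp(-r*dt) * [p*1.140000 + (1-p)*6.068319] = 3.670308
  V(0,0) = exp(-r*dt) * [p*0.586288 + (1-p)*3.670308] = 2.170169


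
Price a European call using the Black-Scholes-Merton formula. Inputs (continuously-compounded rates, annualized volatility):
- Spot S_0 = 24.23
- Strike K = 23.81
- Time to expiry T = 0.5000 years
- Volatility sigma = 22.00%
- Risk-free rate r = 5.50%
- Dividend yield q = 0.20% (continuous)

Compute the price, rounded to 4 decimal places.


Answer: Price = 2.0474

Derivation:
d1 = (ln(S/K) + (r - q + 0.5*sigma^2) * T) / (sigma * sqrt(T)) = 0.36053366
d2 = d1 - sigma * sqrt(T) = 0.20497016
exp(-rT) = 0.97287468; exp(-qT) = 0.99900050
C = S_0 * exp(-qT) * N(d1) - K * exp(-rT) * N(d2)
N(d1) = 0.64077595; N(d2) = 0.58120228
C = 24.2300 * 0.99900050 * 0.64077595 - 23.8100 * 0.97287468 * 0.58120228 = 2.0474


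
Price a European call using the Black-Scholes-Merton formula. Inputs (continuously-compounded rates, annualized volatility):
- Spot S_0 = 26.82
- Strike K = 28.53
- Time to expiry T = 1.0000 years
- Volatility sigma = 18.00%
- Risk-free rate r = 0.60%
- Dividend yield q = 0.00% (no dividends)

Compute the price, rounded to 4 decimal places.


Answer: Price = 1.3029

Derivation:
d1 = (ln(S/K) + (r - q + 0.5*sigma^2) * T) / (sigma * sqrt(T)) = -0.22004604
d2 = d1 - sigma * sqrt(T) = -0.40004604
exp(-rT) = 0.99401796; exp(-qT) = 1.00000000
C = S_0 * exp(-qT) * N(d1) - K * exp(-rT) * N(d2)
N(d1) = 0.41291765; N(d2) = 0.34456130
C = 26.8200 * 1.00000000 * 0.41291765 - 28.5300 * 0.99401796 * 0.34456130 = 1.3029


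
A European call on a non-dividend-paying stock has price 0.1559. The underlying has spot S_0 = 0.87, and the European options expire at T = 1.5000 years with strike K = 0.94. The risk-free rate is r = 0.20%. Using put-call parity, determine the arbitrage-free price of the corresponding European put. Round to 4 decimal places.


Put-call parity: C - P = S_0 * exp(-qT) - K * exp(-rT).
S_0 * exp(-qT) = 0.8700 * 1.00000000 = 0.87000000
K * exp(-rT) = 0.9400 * 0.99700450 = 0.93718423
P = C - S*exp(-qT) + K*exp(-rT)
P = 0.1559 - 0.87000000 + 0.93718423 = 0.2231

Answer: Put price = 0.2231


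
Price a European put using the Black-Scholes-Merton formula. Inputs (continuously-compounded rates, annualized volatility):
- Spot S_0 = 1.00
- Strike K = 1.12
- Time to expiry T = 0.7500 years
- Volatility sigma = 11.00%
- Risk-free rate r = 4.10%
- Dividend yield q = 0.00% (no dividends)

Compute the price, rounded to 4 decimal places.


d1 = (ln(S/K) + (r - q + 0.5*sigma^2) * T) / (sigma * sqrt(T)) = -0.81921999
d2 = d1 - sigma * sqrt(T) = -0.91448278
exp(-rT) = 0.96971797; exp(-qT) = 1.00000000
P = K * exp(-rT) * N(-d2) - S_0 * exp(-qT) * N(-d1)
N(-d1) = 0.79366954; N(-d2) = 0.81976839
P = 1.1200 * 0.96971797 * 0.81976839 - 1.0000 * 1.00000000 * 0.79366954 = 0.0967

Answer: Price = 0.0967


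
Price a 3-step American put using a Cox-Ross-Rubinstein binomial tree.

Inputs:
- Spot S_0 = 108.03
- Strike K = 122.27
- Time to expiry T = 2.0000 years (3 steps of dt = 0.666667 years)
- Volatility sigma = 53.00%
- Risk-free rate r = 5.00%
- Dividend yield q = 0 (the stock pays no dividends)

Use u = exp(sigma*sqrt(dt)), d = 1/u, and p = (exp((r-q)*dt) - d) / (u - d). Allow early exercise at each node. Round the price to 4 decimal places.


Answer: Price = V(0,0) = 36.3990

Derivation:
dt = T/N = 0.666667
u = exp(sigma*sqrt(dt)) = 1.541480; d = 1/u = 0.648727
p = (exp((r-q)*dt) - d) / (u - d) = 0.431438
Discount per step: exp(-r*dt) = 0.967216
Stock lattice S(k, i) with i counting down-moves:
  k=0: S(0,0) = 108.0300
  k=1: S(1,0) = 166.5261; S(1,1) = 70.0820
  k=2: S(2,0) = 256.6967; S(2,1) = 108.0300; S(2,2) = 45.4641
  k=3: S(3,0) = 395.6929; S(3,1) = 166.5261; S(3,2) = 70.0820; S(3,3) = 29.4938
Terminal payoffs V(N, i) = max(K - S_T, 0):
  V(3,0) = 0.000000; V(3,1) = 0.000000; V(3,2) = 52.188014; V(3,3) = 92.776220
Backward induction: V(k, i) = exp(-r*dt) * [p * V(k+1, i) + (1-p) * V(k+1, i+1)]; then take max(V_cont, immediate exercise) for American.
  V(2,0) = exp(-r*dt) * [p*0.000000 + (1-p)*0.000000] = 0.000000; exercise = 0.000000; V(2,0) = max -> 0.000000
  V(2,1) = exp(-r*dt) * [p*0.000000 + (1-p)*52.188014] = 28.699333; exercise = 14.240000; V(2,1) = max -> 28.699333
  V(2,2) = exp(-r*dt) * [p*52.188014 + (1-p)*92.776220] = 72.797431; exercise = 76.805919; V(2,2) = max -> 76.805919
  V(1,0) = exp(-r*dt) * [p*0.000000 + (1-p)*28.699333] = 15.782392; exercise = 0.000000; V(1,0) = max -> 15.782392
  V(1,1) = exp(-r*dt) * [p*28.699333 + (1-p)*76.805919] = 54.213323; exercise = 52.188014; V(1,1) = max -> 54.213323
  V(0,0) = exp(-r*dt) * [p*15.782392 + (1-p)*54.213323] = 36.398995; exercise = 14.240000; V(0,0) = max -> 36.398995


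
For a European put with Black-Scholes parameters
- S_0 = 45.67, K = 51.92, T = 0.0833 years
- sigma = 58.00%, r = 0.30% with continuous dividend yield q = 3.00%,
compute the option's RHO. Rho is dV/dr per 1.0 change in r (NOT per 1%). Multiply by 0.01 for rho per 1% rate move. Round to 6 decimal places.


d1 = -0.6959487191; d2 = -0.8633468075
phi(d1) = 0.3131381403; exp(-qT) = 0.9975041199; exp(-rT) = 0.9997501312
N(-d2) = 0.8060265920
Rho = -K*T*exp(-rT)*N(-d2) = -51.9200 * 0.0833 * 0.9997501312 * 0.8060265920 = -3.485142

Answer: Rho = -3.485142


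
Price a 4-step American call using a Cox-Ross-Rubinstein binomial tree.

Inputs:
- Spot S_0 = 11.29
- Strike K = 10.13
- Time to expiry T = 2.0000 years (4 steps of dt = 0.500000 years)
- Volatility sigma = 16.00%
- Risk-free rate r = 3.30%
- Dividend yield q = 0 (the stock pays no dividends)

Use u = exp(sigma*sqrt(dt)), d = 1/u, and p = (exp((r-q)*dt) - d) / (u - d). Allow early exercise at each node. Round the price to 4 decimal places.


dt = T/N = 0.500000
u = exp(sigma*sqrt(dt)) = 1.119785; d = 1/u = 0.893028
p = (exp((r-q)*dt) - d) / (u - d) = 0.545115
Discount per step: exp(-r*dt) = 0.983635
Stock lattice S(k, i) with i counting down-moves:
  k=0: S(0,0) = 11.2900
  k=1: S(1,0) = 12.6424; S(1,1) = 10.0823
  k=2: S(2,0) = 14.1568; S(2,1) = 11.2900; S(2,2) = 9.0038
  k=3: S(3,0) = 15.8525; S(3,1) = 12.6424; S(3,2) = 10.0823; S(3,3) = 8.0406
  k=4: S(4,0) = 17.7514; S(4,1) = 14.1568; S(4,2) = 11.2900; S(4,3) = 9.0038; S(4,4) = 7.1805
Terminal payoffs V(N, i) = max(S_T - K, 0):
  V(4,0) = 7.621424; V(4,1) = 4.026750; V(4,2) = 1.160000; V(4,3) = 0.000000; V(4,4) = 0.000000
Backward induction: V(k, i) = exp(-r*dt) * [p * V(k+1, i) + (1-p) * V(k+1, i+1)]; then take max(V_cont, immediate exercise) for American.
  V(3,0) = exp(-r*dt) * [p*7.621424 + (1-p)*4.026750] = 5.888296; exercise = 5.722522; V(3,0) = max -> 5.888296
  V(3,1) = exp(-r*dt) * [p*4.026750 + (1-p)*1.160000] = 2.678151; exercise = 2.512377; V(3,1) = max -> 2.678151
  V(3,2) = exp(-r*dt) * [p*1.160000 + (1-p)*0.000000] = 0.621985; exercise = 0.000000; V(3,2) = max -> 0.621985
  V(3,3) = exp(-r*dt) * [p*0.000000 + (1-p)*0.000000] = 0.000000; exercise = 0.000000; V(3,3) = max -> 0.000000
  V(2,0) = exp(-r*dt) * [p*5.888296 + (1-p)*2.678151] = 4.355584; exercise = 4.026750; V(2,0) = max -> 4.355584
  V(2,1) = exp(-r*dt) * [p*2.678151 + (1-p)*0.621985] = 1.714310; exercise = 1.160000; V(2,1) = max -> 1.714310
  V(2,2) = exp(-r*dt) * [p*0.621985 + (1-p)*0.000000] = 0.333505; exercise = 0.000000; V(2,2) = max -> 0.333505
  V(1,0) = exp(-r*dt) * [p*4.355584 + (1-p)*1.714310] = 3.102491; exercise = 2.512377; V(1,0) = max -> 3.102491
  V(1,1) = exp(-r*dt) * [p*1.714310 + (1-p)*0.333505] = 1.068427; exercise = 0.000000; V(1,1) = max -> 1.068427
  V(0,0) = exp(-r*dt) * [p*3.102491 + (1-p)*1.068427] = 2.141595; exercise = 1.160000; V(0,0) = max -> 2.141595

Answer: Price = V(0,0) = 2.1416


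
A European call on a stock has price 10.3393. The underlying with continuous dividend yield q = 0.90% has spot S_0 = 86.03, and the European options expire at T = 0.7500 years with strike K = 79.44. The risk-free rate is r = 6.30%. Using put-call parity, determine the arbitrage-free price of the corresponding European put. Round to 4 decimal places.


Answer: Put price = 0.6618

Derivation:
Put-call parity: C - P = S_0 * exp(-qT) - K * exp(-rT).
S_0 * exp(-qT) = 86.0300 * 0.99327273 = 85.45125297
K * exp(-rT) = 79.4400 * 0.95384891 = 75.77375706
P = C - S*exp(-qT) + K*exp(-rT)
P = 10.3393 - 85.45125297 + 75.77375706 = 0.6618


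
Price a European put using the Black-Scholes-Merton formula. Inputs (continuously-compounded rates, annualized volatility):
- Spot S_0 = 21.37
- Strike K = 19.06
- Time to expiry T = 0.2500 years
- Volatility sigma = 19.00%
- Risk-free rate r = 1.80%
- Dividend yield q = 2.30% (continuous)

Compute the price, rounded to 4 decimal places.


d1 = (ln(S/K) + (r - q + 0.5*sigma^2) * T) / (sigma * sqrt(T)) = 1.23851233
d2 = d1 - sigma * sqrt(T) = 1.14351233
exp(-rT) = 0.99551011; exp(-qT) = 0.99426650
P = K * exp(-rT) * N(-d2) - S_0 * exp(-qT) * N(-d1)
N(-d1) = 0.10776308; N(-d2) = 0.12641297
P = 19.0600 * 0.99551011 * 0.12641297 - 21.3700 * 0.99426650 * 0.10776308 = 0.1089

Answer: Price = 0.1089


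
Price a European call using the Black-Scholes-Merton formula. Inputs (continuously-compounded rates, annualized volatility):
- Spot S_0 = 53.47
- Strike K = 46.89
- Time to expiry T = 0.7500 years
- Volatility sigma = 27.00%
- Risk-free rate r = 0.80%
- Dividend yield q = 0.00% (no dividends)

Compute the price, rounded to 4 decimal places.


d1 = (ln(S/K) + (r - q + 0.5*sigma^2) * T) / (sigma * sqrt(T)) = 0.70416981
d2 = d1 - sigma * sqrt(T) = 0.47034296
exp(-rT) = 0.99401796; exp(-qT) = 1.00000000
C = S_0 * exp(-qT) * N(d1) - K * exp(-rT) * N(d2)
N(d1) = 0.75933649; N(d2) = 0.68094499
C = 53.4700 * 1.00000000 * 0.75933649 - 46.8900 * 0.99401796 * 0.68094499 = 8.8632

Answer: Price = 8.8632


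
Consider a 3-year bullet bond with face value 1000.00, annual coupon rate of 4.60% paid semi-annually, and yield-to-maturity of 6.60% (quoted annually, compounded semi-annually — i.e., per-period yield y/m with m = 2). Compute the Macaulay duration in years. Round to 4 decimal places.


Answer: Macaulay duration = 2.8309 years

Derivation:
Coupon per period c = face * coupon_rate / m = 23.000000
Periods per year m = 2; per-period yield y/m = 0.033000
Number of cashflows N = 6
Cashflows (t years, CF_t, discount factor 1/(1+y/m)^(m*t), PV):
  t = 0.5000: CF_t = 23.000000, DF = 0.968054, PV = 22.265247
  t = 1.0000: CF_t = 23.000000, DF = 0.937129, PV = 21.553966
  t = 1.5000: CF_t = 23.000000, DF = 0.907192, PV = 20.865408
  t = 2.0000: CF_t = 23.000000, DF = 0.878211, PV = 20.198846
  t = 2.5000: CF_t = 23.000000, DF = 0.850156, PV = 19.553578
  t = 3.0000: CF_t = 1023.000000, DF = 0.822997, PV = 841.925580
Price P = sum_t PV_t = 946.362623
Macaulay numerator sum_t t * PV_t:
  t * PV_t at t = 0.5000: 11.132623
  t * PV_t at t = 1.0000: 21.553966
  t * PV_t at t = 1.5000: 31.298111
  t * PV_t at t = 2.0000: 40.397691
  t * PV_t at t = 2.5000: 48.883944
  t * PV_t at t = 3.0000: 2525.776739
Macaulay duration D = (sum_t t * PV_t) / P = 2679.043075 / 946.362623 = 2.830884


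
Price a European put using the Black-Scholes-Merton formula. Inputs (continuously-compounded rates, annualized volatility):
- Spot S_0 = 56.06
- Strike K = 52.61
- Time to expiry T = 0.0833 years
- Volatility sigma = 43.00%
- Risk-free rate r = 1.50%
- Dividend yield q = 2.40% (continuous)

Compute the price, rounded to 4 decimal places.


d1 = (ln(S/K) + (r - q + 0.5*sigma^2) * T) / (sigma * sqrt(T)) = 0.56780503
d2 = d1 - sigma * sqrt(T) = 0.44369955
exp(-rT) = 0.99875128; exp(-qT) = 0.99800280
P = K * exp(-rT) * N(-d2) - S_0 * exp(-qT) * N(-d1)
N(-d1) = 0.28508368; N(-d2) = 0.32862991
P = 52.6100 * 0.99875128 * 0.32862991 - 56.0600 * 0.99800280 * 0.28508368 = 1.3178

Answer: Price = 1.3178


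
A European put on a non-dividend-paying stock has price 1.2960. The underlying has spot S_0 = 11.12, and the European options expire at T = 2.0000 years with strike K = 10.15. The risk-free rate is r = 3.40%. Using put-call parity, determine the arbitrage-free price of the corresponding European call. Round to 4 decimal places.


Put-call parity: C - P = S_0 * exp(-qT) - K * exp(-rT).
S_0 * exp(-qT) = 11.1200 * 1.00000000 = 11.12000000
K * exp(-rT) = 10.1500 * 0.93426047 = 9.48274381
C = P + S*exp(-qT) - K*exp(-rT)
C = 1.2960 + 11.12000000 - 9.48274381 = 2.9333

Answer: Call price = 2.9333


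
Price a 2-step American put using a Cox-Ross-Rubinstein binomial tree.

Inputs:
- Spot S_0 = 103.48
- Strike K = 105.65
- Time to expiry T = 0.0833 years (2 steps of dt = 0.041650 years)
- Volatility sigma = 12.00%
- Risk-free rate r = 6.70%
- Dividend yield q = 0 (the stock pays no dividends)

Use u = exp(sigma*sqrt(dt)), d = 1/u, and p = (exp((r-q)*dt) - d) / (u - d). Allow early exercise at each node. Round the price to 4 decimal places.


dt = T/N = 0.041650
u = exp(sigma*sqrt(dt)) = 1.024792; d = 1/u = 0.975807
p = (exp((r-q)*dt) - d) / (u - d) = 0.550925
Discount per step: exp(-r*dt) = 0.997213
Stock lattice S(k, i) with i counting down-moves:
  k=0: S(0,0) = 103.4800
  k=1: S(1,0) = 106.0455; S(1,1) = 100.9766
  k=2: S(2,0) = 108.6746; S(2,1) = 103.4800; S(2,2) = 98.5337
Terminal payoffs V(N, i) = max(K - S_T, 0):
  V(2,0) = 0.000000; V(2,1) = 2.170000; V(2,2) = 7.116326
Backward induction: V(k, i) = exp(-r*dt) * [p * V(k+1, i) + (1-p) * V(k+1, i+1)]; then take max(V_cont, immediate exercise) for American.
  V(1,0) = exp(-r*dt) * [p*0.000000 + (1-p)*2.170000] = 0.971777; exercise = 0.000000; V(1,0) = max -> 0.971777
  V(1,1) = exp(-r*dt) * [p*2.170000 + (1-p)*7.116326] = 4.379035; exercise = 4.673445; V(1,1) = max -> 4.673445
  V(0,0) = exp(-r*dt) * [p*0.971777 + (1-p)*4.673445] = 2.626764; exercise = 2.170000; V(0,0) = max -> 2.626764

Answer: Price = V(0,0) = 2.6268


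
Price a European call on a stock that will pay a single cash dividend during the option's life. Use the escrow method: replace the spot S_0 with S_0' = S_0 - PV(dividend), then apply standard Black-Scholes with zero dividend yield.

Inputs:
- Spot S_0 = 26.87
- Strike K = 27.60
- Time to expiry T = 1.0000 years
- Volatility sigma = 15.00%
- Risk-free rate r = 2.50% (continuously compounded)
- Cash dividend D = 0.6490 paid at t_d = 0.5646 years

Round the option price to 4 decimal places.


Answer: Price = 1.2681

Derivation:
PV(D) = D * exp(-r * t_d) = 0.6490 * 0.98598415 = 0.63990371
S_0' = S_0 - PV(D) = 26.8700 - 0.63990371 = 26.23009629
d1 = (ln(S_0'/K) + (r + sigma^2/2)*T) / (sigma*sqrt(T)) = -0.09772205
d2 = d1 - sigma*sqrt(T) = -0.24772205
exp(-rT) = 0.97530991
N(d1) = 0.46107650; N(d2) = 0.40217473
C = S_0' * N(d1) - K * exp(-rT) * N(d2) = 26.23009629 * 0.46107650 - 27.6000 * 0.97530991 * 0.40217473 = 1.2681


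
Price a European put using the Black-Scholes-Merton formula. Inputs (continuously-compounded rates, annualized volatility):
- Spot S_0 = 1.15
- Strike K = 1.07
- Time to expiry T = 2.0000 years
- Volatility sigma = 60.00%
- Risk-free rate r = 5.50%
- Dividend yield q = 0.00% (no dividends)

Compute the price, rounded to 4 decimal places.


d1 = (ln(S/K) + (r - q + 0.5*sigma^2) * T) / (sigma * sqrt(T)) = 0.63887486
d2 = d1 - sigma * sqrt(T) = -0.20965328
exp(-rT) = 0.89583414; exp(-qT) = 1.00000000
P = K * exp(-rT) * N(-d2) - S_0 * exp(-qT) * N(-d1)
N(-d1) = 0.26145217; N(-d2) = 0.58303085
P = 1.0700 * 0.89583414 * 0.58303085 - 1.1500 * 1.00000000 * 0.26145217 = 0.2582

Answer: Price = 0.2582


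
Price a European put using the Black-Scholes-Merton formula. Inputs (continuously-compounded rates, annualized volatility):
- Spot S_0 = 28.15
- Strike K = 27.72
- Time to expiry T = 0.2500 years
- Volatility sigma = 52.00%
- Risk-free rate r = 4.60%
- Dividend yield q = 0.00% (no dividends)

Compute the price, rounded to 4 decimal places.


d1 = (ln(S/K) + (r - q + 0.5*sigma^2) * T) / (sigma * sqrt(T)) = 0.23343531
d2 = d1 - sigma * sqrt(T) = -0.02656469
exp(-rT) = 0.98856587; exp(-qT) = 1.00000000
P = K * exp(-rT) * N(-d2) - S_0 * exp(-qT) * N(-d1)
N(-d1) = 0.40771170; N(-d2) = 0.51059653
P = 27.7200 * 0.98856587 * 0.51059653 - 28.1500 * 1.00000000 * 0.40771170 = 2.5148

Answer: Price = 2.5148


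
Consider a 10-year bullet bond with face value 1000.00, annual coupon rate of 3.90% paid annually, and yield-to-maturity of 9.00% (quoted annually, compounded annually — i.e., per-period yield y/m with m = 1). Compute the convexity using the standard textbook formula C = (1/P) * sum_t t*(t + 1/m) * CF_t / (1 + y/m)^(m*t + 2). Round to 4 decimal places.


Answer: Convexity = 69.3376

Derivation:
Coupon per period c = face * coupon_rate / m = 39.000000
Periods per year m = 1; per-period yield y/m = 0.090000
Number of cashflows N = 10
Cashflows (t years, CF_t, discount factor 1/(1+y/m)^(m*t), PV):
  t = 1.0000: CF_t = 39.000000, DF = 0.917431, PV = 35.779817
  t = 2.0000: CF_t = 39.000000, DF = 0.841680, PV = 32.825520
  t = 3.0000: CF_t = 39.000000, DF = 0.772183, PV = 30.115156
  t = 4.0000: CF_t = 39.000000, DF = 0.708425, PV = 27.628583
  t = 5.0000: CF_t = 39.000000, DF = 0.649931, PV = 25.347324
  t = 6.0000: CF_t = 39.000000, DF = 0.596267, PV = 23.254426
  t = 7.0000: CF_t = 39.000000, DF = 0.547034, PV = 21.334336
  t = 8.0000: CF_t = 39.000000, DF = 0.501866, PV = 19.572785
  t = 9.0000: CF_t = 39.000000, DF = 0.460428, PV = 17.956683
  t = 10.0000: CF_t = 1039.000000, DF = 0.422411, PV = 438.884828
Price P = sum_t PV_t = 672.699457
Convexity numerator sum_t t*(t + 1/m) * CF_t / (1+y/m)^(m*t + 2):
  t = 1.0000: term = 60.230311
  t = 2.0000: term = 165.771499
  t = 3.0000: term = 304.167889
  t = 4.0000: term = 465.088515
  t = 5.0000: term = 640.030066
  t = 6.0000: term = 822.056966
  t = 7.0000: term = 1005.574270
  t = 8.0000: term = 1186.129546
  t = 9.0000: term = 1360.240305
  t = 10.0000: term = 40634.063732
Convexity = (1/P) * sum = 46643.353100 / 672.699457 = 69.337581
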